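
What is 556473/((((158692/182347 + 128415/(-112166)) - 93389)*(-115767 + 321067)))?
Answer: -5690808307452873/196072104792061924150 ≈ -2.9024e-5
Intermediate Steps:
556473/((((158692/182347 + 128415/(-112166)) - 93389)*(-115767 + 321067))) = 556473/((((158692*(1/182347) + 128415*(-1/112166)) - 93389)*205300)) = 556473/((((158692/182347 - 128415/112166) - 93389)*205300)) = 556473/(((-5616243133/20453133602 - 93389)*205300)) = 556473/((-1910103310200311/20453133602*205300)) = 556473/(-196072104792061924150/10226566801) = 556473*(-10226566801/196072104792061924150) = -5690808307452873/196072104792061924150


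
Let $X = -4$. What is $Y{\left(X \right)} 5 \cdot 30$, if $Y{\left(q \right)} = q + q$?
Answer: $-1200$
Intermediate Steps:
$Y{\left(q \right)} = 2 q$
$Y{\left(X \right)} 5 \cdot 30 = 2 \left(-4\right) 5 \cdot 30 = \left(-8\right) 5 \cdot 30 = \left(-40\right) 30 = -1200$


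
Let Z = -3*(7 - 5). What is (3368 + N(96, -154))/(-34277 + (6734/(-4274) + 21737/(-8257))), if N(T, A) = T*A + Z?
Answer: 201543577198/604899082181 ≈ 0.33319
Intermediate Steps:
Z = -6 (Z = -3*2 = -6)
N(T, A) = -6 + A*T (N(T, A) = T*A - 6 = A*T - 6 = -6 + A*T)
(3368 + N(96, -154))/(-34277 + (6734/(-4274) + 21737/(-8257))) = (3368 + (-6 - 154*96))/(-34277 + (6734/(-4274) + 21737/(-8257))) = (3368 + (-6 - 14784))/(-34277 + (6734*(-1/4274) + 21737*(-1/8257))) = (3368 - 14790)/(-34277 + (-3367/2137 - 21737/8257)) = -11422/(-34277 - 74253288/17645209) = -11422/(-604899082181/17645209) = -11422*(-17645209/604899082181) = 201543577198/604899082181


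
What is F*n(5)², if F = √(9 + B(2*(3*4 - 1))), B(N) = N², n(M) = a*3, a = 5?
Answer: 225*√493 ≈ 4995.8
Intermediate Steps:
n(M) = 15 (n(M) = 5*3 = 15)
F = √493 (F = √(9 + (2*(3*4 - 1))²) = √(9 + (2*(12 - 1))²) = √(9 + (2*11)²) = √(9 + 22²) = √(9 + 484) = √493 ≈ 22.204)
F*n(5)² = √493*15² = √493*225 = 225*√493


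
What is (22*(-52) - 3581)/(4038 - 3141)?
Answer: -1575/299 ≈ -5.2676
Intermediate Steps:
(22*(-52) - 3581)/(4038 - 3141) = (-1144 - 3581)/897 = -4725*1/897 = -1575/299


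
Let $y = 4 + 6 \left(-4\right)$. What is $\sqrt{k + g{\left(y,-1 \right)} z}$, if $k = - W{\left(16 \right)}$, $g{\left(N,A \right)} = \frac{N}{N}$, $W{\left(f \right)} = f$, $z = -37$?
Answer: $i \sqrt{53} \approx 7.2801 i$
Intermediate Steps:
$y = -20$ ($y = 4 - 24 = -20$)
$g{\left(N,A \right)} = 1$
$k = -16$ ($k = \left(-1\right) 16 = -16$)
$\sqrt{k + g{\left(y,-1 \right)} z} = \sqrt{-16 + 1 \left(-37\right)} = \sqrt{-16 - 37} = \sqrt{-53} = i \sqrt{53}$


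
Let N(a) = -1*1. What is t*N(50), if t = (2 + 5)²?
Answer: -49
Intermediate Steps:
t = 49 (t = 7² = 49)
N(a) = -1
t*N(50) = 49*(-1) = -49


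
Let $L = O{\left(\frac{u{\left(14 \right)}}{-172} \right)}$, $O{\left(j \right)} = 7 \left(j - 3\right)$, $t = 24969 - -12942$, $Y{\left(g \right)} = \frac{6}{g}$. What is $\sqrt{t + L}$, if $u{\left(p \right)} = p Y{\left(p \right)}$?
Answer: $\frac{\sqrt{280232634}}{86} \approx 194.65$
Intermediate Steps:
$t = 37911$ ($t = 24969 + 12942 = 37911$)
$u{\left(p \right)} = 6$ ($u{\left(p \right)} = p \frac{6}{p} = 6$)
$O{\left(j \right)} = -21 + 7 j$ ($O{\left(j \right)} = 7 \left(-3 + j\right) = -21 + 7 j$)
$L = - \frac{1827}{86}$ ($L = -21 + 7 \frac{6}{-172} = -21 + 7 \cdot 6 \left(- \frac{1}{172}\right) = -21 + 7 \left(- \frac{3}{86}\right) = -21 - \frac{21}{86} = - \frac{1827}{86} \approx -21.244$)
$\sqrt{t + L} = \sqrt{37911 - \frac{1827}{86}} = \sqrt{\frac{3258519}{86}} = \frac{\sqrt{280232634}}{86}$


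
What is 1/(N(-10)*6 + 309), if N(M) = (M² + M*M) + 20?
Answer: 1/1629 ≈ 0.00061387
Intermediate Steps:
N(M) = 20 + 2*M² (N(M) = (M² + M²) + 20 = 2*M² + 20 = 20 + 2*M²)
1/(N(-10)*6 + 309) = 1/((20 + 2*(-10)²)*6 + 309) = 1/((20 + 2*100)*6 + 309) = 1/((20 + 200)*6 + 309) = 1/(220*6 + 309) = 1/(1320 + 309) = 1/1629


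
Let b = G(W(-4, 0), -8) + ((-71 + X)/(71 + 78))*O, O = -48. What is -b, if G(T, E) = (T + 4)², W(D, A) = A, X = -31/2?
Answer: -6536/149 ≈ -43.866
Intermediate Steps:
X = -31/2 (X = -31*½ = -31/2 ≈ -15.500)
G(T, E) = (4 + T)²
b = 6536/149 (b = (4 + 0)² + ((-71 - 31/2)/(71 + 78))*(-48) = 4² - 173/2/149*(-48) = 16 - 173/2*1/149*(-48) = 16 - 173/298*(-48) = 16 + 4152/149 = 6536/149 ≈ 43.866)
-b = -1*6536/149 = -6536/149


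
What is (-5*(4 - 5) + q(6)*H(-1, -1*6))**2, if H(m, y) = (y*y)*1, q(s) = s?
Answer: 48841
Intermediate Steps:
H(m, y) = y**2 (H(m, y) = y**2*1 = y**2)
(-5*(4 - 5) + q(6)*H(-1, -1*6))**2 = (-5*(4 - 5) + 6*(-1*6)**2)**2 = (-5*(-1) + 6*(-6)**2)**2 = (5 + 6*36)**2 = (5 + 216)**2 = 221**2 = 48841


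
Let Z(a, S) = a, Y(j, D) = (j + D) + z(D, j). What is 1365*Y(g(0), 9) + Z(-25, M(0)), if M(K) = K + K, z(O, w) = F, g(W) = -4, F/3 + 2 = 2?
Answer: 6800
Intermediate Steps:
F = 0 (F = -6 + 3*2 = -6 + 6 = 0)
z(O, w) = 0
M(K) = 2*K
Y(j, D) = D + j (Y(j, D) = (j + D) + 0 = (D + j) + 0 = D + j)
1365*Y(g(0), 9) + Z(-25, M(0)) = 1365*(9 - 4) - 25 = 1365*5 - 25 = 6825 - 25 = 6800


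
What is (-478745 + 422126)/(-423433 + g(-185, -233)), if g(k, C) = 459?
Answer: 56619/422974 ≈ 0.13386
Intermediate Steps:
(-478745 + 422126)/(-423433 + g(-185, -233)) = (-478745 + 422126)/(-423433 + 459) = -56619/(-422974) = -56619*(-1/422974) = 56619/422974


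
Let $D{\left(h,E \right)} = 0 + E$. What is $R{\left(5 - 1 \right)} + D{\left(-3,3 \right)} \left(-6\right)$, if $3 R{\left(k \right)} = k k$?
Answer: $- \frac{38}{3} \approx -12.667$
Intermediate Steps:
$R{\left(k \right)} = \frac{k^{2}}{3}$ ($R{\left(k \right)} = \frac{k k}{3} = \frac{k^{2}}{3}$)
$D{\left(h,E \right)} = E$
$R{\left(5 - 1 \right)} + D{\left(-3,3 \right)} \left(-6\right) = \frac{\left(5 - 1\right)^{2}}{3} + 3 \left(-6\right) = \frac{4^{2}}{3} - 18 = \frac{1}{3} \cdot 16 - 18 = \frac{16}{3} - 18 = - \frac{38}{3}$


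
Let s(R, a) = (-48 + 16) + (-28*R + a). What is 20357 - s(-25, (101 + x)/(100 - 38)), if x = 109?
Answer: 610254/31 ≈ 19686.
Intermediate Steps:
s(R, a) = -32 + a - 28*R (s(R, a) = -32 + (a - 28*R) = -32 + a - 28*R)
20357 - s(-25, (101 + x)/(100 - 38)) = 20357 - (-32 + (101 + 109)/(100 - 38) - 28*(-25)) = 20357 - (-32 + 210/62 + 700) = 20357 - (-32 + 210*(1/62) + 700) = 20357 - (-32 + 105/31 + 700) = 20357 - 1*20813/31 = 20357 - 20813/31 = 610254/31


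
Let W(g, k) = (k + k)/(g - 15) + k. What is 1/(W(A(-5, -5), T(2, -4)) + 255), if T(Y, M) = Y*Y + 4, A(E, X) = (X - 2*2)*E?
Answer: 15/3953 ≈ 0.0037946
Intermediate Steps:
A(E, X) = E*(-4 + X) (A(E, X) = (X - 4)*E = (-4 + X)*E = E*(-4 + X))
T(Y, M) = 4 + Y² (T(Y, M) = Y² + 4 = 4 + Y²)
W(g, k) = k + 2*k/(-15 + g) (W(g, k) = (2*k)/(-15 + g) + k = 2*k/(-15 + g) + k = k + 2*k/(-15 + g))
1/(W(A(-5, -5), T(2, -4)) + 255) = 1/((4 + 2²)*(-13 - 5*(-4 - 5))/(-15 - 5*(-4 - 5)) + 255) = 1/((4 + 4)*(-13 - 5*(-9))/(-15 - 5*(-9)) + 255) = 1/(8*(-13 + 45)/(-15 + 45) + 255) = 1/(8*32/30 + 255) = 1/(8*(1/30)*32 + 255) = 1/(128/15 + 255) = 1/(3953/15) = 15/3953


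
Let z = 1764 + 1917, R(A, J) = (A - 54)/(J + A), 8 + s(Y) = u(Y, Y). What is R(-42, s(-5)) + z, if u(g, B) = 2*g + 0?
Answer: 18413/5 ≈ 3682.6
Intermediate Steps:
u(g, B) = 2*g
s(Y) = -8 + 2*Y
R(A, J) = (-54 + A)/(A + J)
z = 3681
R(-42, s(-5)) + z = (-54 - 42)/(-42 + (-8 + 2*(-5))) + 3681 = -96/(-42 + (-8 - 10)) + 3681 = -96/(-42 - 18) + 3681 = -96/(-60) + 3681 = -1/60*(-96) + 3681 = 8/5 + 3681 = 18413/5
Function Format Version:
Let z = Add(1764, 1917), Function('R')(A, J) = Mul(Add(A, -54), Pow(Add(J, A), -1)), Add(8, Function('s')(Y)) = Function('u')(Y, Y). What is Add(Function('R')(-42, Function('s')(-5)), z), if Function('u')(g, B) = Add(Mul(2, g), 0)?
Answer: Rational(18413, 5) ≈ 3682.6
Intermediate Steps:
Function('u')(g, B) = Mul(2, g)
Function('s')(Y) = Add(-8, Mul(2, Y))
Function('R')(A, J) = Mul(Pow(Add(A, J), -1), Add(-54, A)) (Function('R')(A, J) = Mul(Add(-54, A), Pow(Add(A, J), -1)) = Mul(Pow(Add(A, J), -1), Add(-54, A)))
z = 3681
Add(Function('R')(-42, Function('s')(-5)), z) = Add(Mul(Pow(Add(-42, Add(-8, Mul(2, -5))), -1), Add(-54, -42)), 3681) = Add(Mul(Pow(Add(-42, Add(-8, -10)), -1), -96), 3681) = Add(Mul(Pow(Add(-42, -18), -1), -96), 3681) = Add(Mul(Pow(-60, -1), -96), 3681) = Add(Mul(Rational(-1, 60), -96), 3681) = Add(Rational(8, 5), 3681) = Rational(18413, 5)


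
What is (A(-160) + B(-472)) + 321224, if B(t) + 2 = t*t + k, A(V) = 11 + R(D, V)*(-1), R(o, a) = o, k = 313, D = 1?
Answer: 544329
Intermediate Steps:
A(V) = 10 (A(V) = 11 + 1*(-1) = 11 - 1 = 10)
B(t) = 311 + t² (B(t) = -2 + (t*t + 313) = -2 + (t² + 313) = -2 + (313 + t²) = 311 + t²)
(A(-160) + B(-472)) + 321224 = (10 + (311 + (-472)²)) + 321224 = (10 + (311 + 222784)) + 321224 = (10 + 223095) + 321224 = 223105 + 321224 = 544329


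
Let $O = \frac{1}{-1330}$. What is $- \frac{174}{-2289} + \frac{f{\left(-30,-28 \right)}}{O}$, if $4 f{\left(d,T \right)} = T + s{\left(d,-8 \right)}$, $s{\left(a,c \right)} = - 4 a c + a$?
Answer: $\frac{258264113}{763} \approx 3.3849 \cdot 10^{5}$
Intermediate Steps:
$s{\left(a,c \right)} = a - 4 a c$ ($s{\left(a,c \right)} = - 4 a c + a = a - 4 a c$)
$O = - \frac{1}{1330} \approx -0.00075188$
$f{\left(d,T \right)} = \frac{T}{4} + \frac{33 d}{4}$ ($f{\left(d,T \right)} = \frac{T + d \left(1 - -32\right)}{4} = \frac{T + d \left(1 + 32\right)}{4} = \frac{T + d 33}{4} = \frac{T + 33 d}{4} = \frac{T}{4} + \frac{33 d}{4}$)
$- \frac{174}{-2289} + \frac{f{\left(-30,-28 \right)}}{O} = - \frac{174}{-2289} + \frac{\frac{1}{4} \left(-28\right) + \frac{33}{4} \left(-30\right)}{- \frac{1}{1330}} = \left(-174\right) \left(- \frac{1}{2289}\right) + \left(-7 - \frac{495}{2}\right) \left(-1330\right) = \frac{58}{763} - -338485 = \frac{58}{763} + 338485 = \frac{258264113}{763}$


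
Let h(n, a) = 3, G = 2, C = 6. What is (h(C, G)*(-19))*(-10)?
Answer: 570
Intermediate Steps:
(h(C, G)*(-19))*(-10) = (3*(-19))*(-10) = -57*(-10) = 570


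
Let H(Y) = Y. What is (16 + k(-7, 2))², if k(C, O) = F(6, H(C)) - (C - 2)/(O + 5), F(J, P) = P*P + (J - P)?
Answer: 308025/49 ≈ 6286.2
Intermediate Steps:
F(J, P) = J + P² - P (F(J, P) = P² + (J - P) = J + P² - P)
k(C, O) = 6 + C² - C - (-2 + C)/(5 + O) (k(C, O) = (6 + C² - C) - (C - 2)/(O + 5) = (6 + C² - C) - (-2 + C)/(5 + O) = 6 + C² - C - (-2 + C)/(5 + O))
(16 + k(-7, 2))² = (16 + (32 - 6*(-7) + 5*(-7)² + 2*(6 + (-7)² - 1*(-7)))/(5 + 2))² = (16 + (32 + 42 + 5*49 + 2*(6 + 49 + 7))/7)² = (16 + (32 + 42 + 245 + 2*62)/7)² = (16 + (32 + 42 + 245 + 124)/7)² = (16 + (⅐)*443)² = (16 + 443/7)² = (555/7)² = 308025/49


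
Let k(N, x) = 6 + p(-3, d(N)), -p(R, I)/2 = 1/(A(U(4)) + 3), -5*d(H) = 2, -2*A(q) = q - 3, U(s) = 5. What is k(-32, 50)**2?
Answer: 25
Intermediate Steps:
A(q) = 3/2 - q/2 (A(q) = -(q - 3)/2 = -(-3 + q)/2 = 3/2 - q/2)
d(H) = -2/5 (d(H) = -1/5*2 = -2/5)
p(R, I) = -1 (p(R, I) = -2/((3/2 - 1/2*5) + 3) = -2/((3/2 - 5/2) + 3) = -2/(-1 + 3) = -2/2 = -2*1/2 = -1)
k(N, x) = 5 (k(N, x) = 6 - 1 = 5)
k(-32, 50)**2 = 5**2 = 25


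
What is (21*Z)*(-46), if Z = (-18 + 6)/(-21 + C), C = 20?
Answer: -11592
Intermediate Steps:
Z = 12 (Z = (-18 + 6)/(-21 + 20) = -12/(-1) = -12*(-1) = 12)
(21*Z)*(-46) = (21*12)*(-46) = 252*(-46) = -11592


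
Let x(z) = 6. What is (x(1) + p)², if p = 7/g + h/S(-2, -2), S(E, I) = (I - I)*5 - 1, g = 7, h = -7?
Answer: 196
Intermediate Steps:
S(E, I) = -1 (S(E, I) = 0*5 - 1 = 0 - 1 = -1)
p = 8 (p = 7/7 - 7/(-1) = 7*(⅐) - 7*(-1) = 1 + 7 = 8)
(x(1) + p)² = (6 + 8)² = 14² = 196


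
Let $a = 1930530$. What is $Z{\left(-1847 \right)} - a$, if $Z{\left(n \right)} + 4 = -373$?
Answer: $-1930907$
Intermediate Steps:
$Z{\left(n \right)} = -377$ ($Z{\left(n \right)} = -4 - 373 = -377$)
$Z{\left(-1847 \right)} - a = -377 - 1930530 = -1930907$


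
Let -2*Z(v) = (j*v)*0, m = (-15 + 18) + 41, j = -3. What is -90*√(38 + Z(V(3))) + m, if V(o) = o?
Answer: 44 - 90*√38 ≈ -510.80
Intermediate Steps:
m = 44 (m = 3 + 41 = 44)
Z(v) = 0 (Z(v) = -(-3*v)*0/2 = -½*0 = 0)
-90*√(38 + Z(V(3))) + m = -90*√(38 + 0) + 44 = -90*√38 + 44 = 44 - 90*√38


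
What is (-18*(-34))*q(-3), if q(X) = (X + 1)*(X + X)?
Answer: 7344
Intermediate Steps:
q(X) = 2*X*(1 + X) (q(X) = (1 + X)*(2*X) = 2*X*(1 + X))
(-18*(-34))*q(-3) = (-18*(-34))*(2*(-3)*(1 - 3)) = 612*(2*(-3)*(-2)) = 612*12 = 7344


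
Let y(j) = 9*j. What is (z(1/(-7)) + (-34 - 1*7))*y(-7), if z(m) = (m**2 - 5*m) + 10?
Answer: 13347/7 ≈ 1906.7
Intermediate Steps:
z(m) = 10 + m**2 - 5*m
(z(1/(-7)) + (-34 - 1*7))*y(-7) = ((10 + (1/(-7))**2 - 5/(-7)) + (-34 - 1*7))*(9*(-7)) = ((10 + (-1/7)**2 - 5*(-1/7)) + (-34 - 7))*(-63) = ((10 + 1/49 + 5/7) - 41)*(-63) = (526/49 - 41)*(-63) = -1483/49*(-63) = 13347/7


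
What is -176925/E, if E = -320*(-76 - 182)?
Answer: -11795/5504 ≈ -2.1430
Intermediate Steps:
E = 82560 (E = -320*(-258) = 82560)
-176925/E = -176925/82560 = -176925*1/82560 = -11795/5504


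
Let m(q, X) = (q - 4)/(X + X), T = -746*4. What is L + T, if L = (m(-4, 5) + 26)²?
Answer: -58724/25 ≈ -2349.0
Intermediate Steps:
T = -2984
m(q, X) = (-4 + q)/(2*X) (m(q, X) = (-4 + q)/((2*X)) = (-4 + q)*(1/(2*X)) = (-4 + q)/(2*X))
L = 15876/25 (L = ((½)*(-4 - 4)/5 + 26)² = ((½)*(⅕)*(-8) + 26)² = (-⅘ + 26)² = (126/5)² = 15876/25 ≈ 635.04)
L + T = 15876/25 - 2984 = -58724/25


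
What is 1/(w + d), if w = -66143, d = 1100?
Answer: -1/65043 ≈ -1.5374e-5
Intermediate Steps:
1/(w + d) = 1/(-66143 + 1100) = 1/(-65043) = -1/65043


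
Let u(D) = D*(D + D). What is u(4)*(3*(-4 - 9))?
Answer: -1248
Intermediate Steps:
u(D) = 2*D**2 (u(D) = D*(2*D) = 2*D**2)
u(4)*(3*(-4 - 9)) = (2*4**2)*(3*(-4 - 9)) = (2*16)*(3*(-13)) = 32*(-39) = -1248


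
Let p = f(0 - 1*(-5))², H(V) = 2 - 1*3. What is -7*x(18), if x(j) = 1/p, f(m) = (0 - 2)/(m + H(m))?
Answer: -28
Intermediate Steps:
H(V) = -1 (H(V) = 2 - 3 = -1)
f(m) = -2/(-1 + m) (f(m) = (0 - 2)/(m - 1) = -2/(-1 + m))
p = ¼ (p = (-2/(-1 + (0 - 1*(-5))))² = (-2/(-1 + (0 + 5)))² = (-2/(-1 + 5))² = (-2/4)² = (-2*¼)² = (-½)² = ¼ ≈ 0.25000)
x(j) = 4 (x(j) = 1/(¼) = 4)
-7*x(18) = -7*4 = -28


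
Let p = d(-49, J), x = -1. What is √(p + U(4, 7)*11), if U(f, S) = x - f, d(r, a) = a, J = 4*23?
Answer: √37 ≈ 6.0828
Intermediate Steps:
J = 92
U(f, S) = -1 - f
p = 92
√(p + U(4, 7)*11) = √(92 + (-1 - 1*4)*11) = √(92 + (-1 - 4)*11) = √(92 - 5*11) = √(92 - 55) = √37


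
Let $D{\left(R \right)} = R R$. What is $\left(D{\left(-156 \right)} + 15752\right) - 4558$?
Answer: $35530$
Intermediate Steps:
$D{\left(R \right)} = R^{2}$
$\left(D{\left(-156 \right)} + 15752\right) - 4558 = \left(\left(-156\right)^{2} + 15752\right) - 4558 = \left(24336 + 15752\right) - 4558 = 40088 - 4558 = 35530$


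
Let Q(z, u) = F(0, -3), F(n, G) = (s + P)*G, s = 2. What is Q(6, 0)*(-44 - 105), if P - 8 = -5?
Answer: 2235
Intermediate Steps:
P = 3 (P = 8 - 5 = 3)
F(n, G) = 5*G (F(n, G) = (2 + 3)*G = 5*G)
Q(z, u) = -15 (Q(z, u) = 5*(-3) = -15)
Q(6, 0)*(-44 - 105) = -15*(-44 - 105) = -15*(-149) = 2235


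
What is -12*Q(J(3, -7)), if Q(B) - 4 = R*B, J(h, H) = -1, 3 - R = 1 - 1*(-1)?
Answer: -36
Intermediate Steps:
R = 1 (R = 3 - (1 - 1*(-1)) = 3 - (1 + 1) = 3 - 1*2 = 3 - 2 = 1)
Q(B) = 4 + B (Q(B) = 4 + 1*B = 4 + B)
-12*Q(J(3, -7)) = -12*(4 - 1) = -12*3 = -36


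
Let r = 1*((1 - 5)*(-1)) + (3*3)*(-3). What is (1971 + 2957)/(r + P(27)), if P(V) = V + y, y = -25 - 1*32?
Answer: -4928/53 ≈ -92.981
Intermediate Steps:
y = -57 (y = -25 - 32 = -57)
P(V) = -57 + V (P(V) = V - 57 = -57 + V)
r = -23 (r = 1*(-4*(-1)) + 9*(-3) = 1*4 - 27 = 4 - 27 = -23)
(1971 + 2957)/(r + P(27)) = (1971 + 2957)/(-23 + (-57 + 27)) = 4928/(-23 - 30) = 4928/(-53) = 4928*(-1/53) = -4928/53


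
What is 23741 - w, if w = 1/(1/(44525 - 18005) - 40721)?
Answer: 25638402564499/1079920919 ≈ 23741.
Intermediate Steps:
w = -26520/1079920919 (w = 1/(1/26520 - 40721) = 1/(-1079920919/26520) = -26520/1079920919 ≈ -2.4557e-5)
23741 - w = 23741 - 1*(-26520/1079920919) = 23741 + 26520/1079920919 = 25638402564499/1079920919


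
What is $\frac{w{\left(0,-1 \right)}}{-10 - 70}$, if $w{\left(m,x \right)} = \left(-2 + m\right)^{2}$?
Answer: $- \frac{1}{20} \approx -0.05$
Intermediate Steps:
$\frac{w{\left(0,-1 \right)}}{-10 - 70} = \frac{\left(-2 + 0\right)^{2}}{-10 - 70} = \frac{\left(-2\right)^{2}}{-80} = \left(- \frac{1}{80}\right) 4 = - \frac{1}{20}$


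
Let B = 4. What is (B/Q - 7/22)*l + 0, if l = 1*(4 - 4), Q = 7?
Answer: 0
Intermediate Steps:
l = 0 (l = 1*0 = 0)
(B/Q - 7/22)*l + 0 = (4/7 - 7/22)*0 + 0 = (39/154)*0 + 0 = 0 + 0 = 0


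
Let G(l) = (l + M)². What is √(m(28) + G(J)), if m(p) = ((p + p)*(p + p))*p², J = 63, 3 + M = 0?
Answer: 4*√153889 ≈ 1569.1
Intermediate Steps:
M = -3 (M = -3 + 0 = -3)
G(l) = (-3 + l)² (G(l) = (l - 3)² = (-3 + l)²)
m(p) = 4*p⁴ (m(p) = ((2*p)*(2*p))*p² = (4*p²)*p² = 4*p⁴)
√(m(28) + G(J)) = √(4*28⁴ + (-3 + 63)²) = √(4*614656 + 60²) = √(2458624 + 3600) = √2462224 = 4*√153889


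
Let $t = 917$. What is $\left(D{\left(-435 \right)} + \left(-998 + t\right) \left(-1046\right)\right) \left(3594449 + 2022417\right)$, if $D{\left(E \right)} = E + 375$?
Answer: $475557576756$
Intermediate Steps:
$D{\left(E \right)} = 375 + E$
$\left(D{\left(-435 \right)} + \left(-998 + t\right) \left(-1046\right)\right) \left(3594449 + 2022417\right) = \left(\left(375 - 435\right) + \left(-998 + 917\right) \left(-1046\right)\right) \left(3594449 + 2022417\right) = \left(-60 - -84726\right) 5616866 = \left(-60 + 84726\right) 5616866 = 84666 \cdot 5616866 = 475557576756$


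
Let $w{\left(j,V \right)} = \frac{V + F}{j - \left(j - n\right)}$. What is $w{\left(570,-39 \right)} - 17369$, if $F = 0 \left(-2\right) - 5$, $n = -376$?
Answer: $- \frac{1632675}{94} \approx -17369.0$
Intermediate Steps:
$F = -5$ ($F = 0 - 5 = -5$)
$w{\left(j,V \right)} = \frac{5}{376} - \frac{V}{376}$ ($w{\left(j,V \right)} = \frac{V - 5}{j - \left(376 + j\right)} = \frac{-5 + V}{-376} = \left(-5 + V\right) \left(- \frac{1}{376}\right) = \frac{5}{376} - \frac{V}{376}$)
$w{\left(570,-39 \right)} - 17369 = \left(\frac{5}{376} - - \frac{39}{376}\right) - 17369 = \left(\frac{5}{376} + \frac{39}{376}\right) - 17369 = \frac{11}{94} - 17369 = - \frac{1632675}{94}$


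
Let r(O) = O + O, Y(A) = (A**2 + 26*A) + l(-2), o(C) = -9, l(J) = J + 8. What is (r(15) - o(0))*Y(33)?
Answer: 76167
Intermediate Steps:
l(J) = 8 + J
Y(A) = 6 + A**2 + 26*A (Y(A) = (A**2 + 26*A) + (8 - 2) = (A**2 + 26*A) + 6 = 6 + A**2 + 26*A)
r(O) = 2*O
(r(15) - o(0))*Y(33) = (2*15 - 1*(-9))*(6 + 33**2 + 26*33) = (30 + 9)*(6 + 1089 + 858) = 39*1953 = 76167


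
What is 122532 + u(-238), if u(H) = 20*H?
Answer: 117772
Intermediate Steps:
122532 + u(-238) = 122532 + 20*(-238) = 122532 - 4760 = 117772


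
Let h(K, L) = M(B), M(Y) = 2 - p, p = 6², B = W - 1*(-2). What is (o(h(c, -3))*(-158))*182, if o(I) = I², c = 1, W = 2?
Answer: -33241936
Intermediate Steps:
B = 4 (B = 2 - 1*(-2) = 2 + 2 = 4)
p = 36
M(Y) = -34 (M(Y) = 2 - 1*36 = 2 - 36 = -34)
h(K, L) = -34
(o(h(c, -3))*(-158))*182 = ((-34)²*(-158))*182 = (1156*(-158))*182 = -182648*182 = -33241936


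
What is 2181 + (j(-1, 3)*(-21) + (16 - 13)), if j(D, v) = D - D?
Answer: 2184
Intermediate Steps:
j(D, v) = 0
2181 + (j(-1, 3)*(-21) + (16 - 13)) = 2181 + (0*(-21) + (16 - 13)) = 2181 + (0 + 3) = 2181 + 3 = 2184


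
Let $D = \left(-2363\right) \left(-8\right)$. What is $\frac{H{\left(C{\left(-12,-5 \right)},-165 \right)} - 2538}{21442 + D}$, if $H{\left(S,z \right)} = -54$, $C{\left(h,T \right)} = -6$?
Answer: $- \frac{1296}{20173} \approx -0.064244$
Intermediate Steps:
$D = 18904$
$\frac{H{\left(C{\left(-12,-5 \right)},-165 \right)} - 2538}{21442 + D} = \frac{-54 - 2538}{21442 + 18904} = - \frac{2592}{40346} = \left(-2592\right) \frac{1}{40346} = - \frac{1296}{20173}$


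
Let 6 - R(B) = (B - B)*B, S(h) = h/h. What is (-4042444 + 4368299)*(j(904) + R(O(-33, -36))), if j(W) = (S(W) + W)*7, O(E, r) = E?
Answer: 2066246555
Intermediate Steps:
S(h) = 1
R(B) = 6 (R(B) = 6 - (B - B)*B = 6 - 0*B = 6 - 1*0 = 6 + 0 = 6)
j(W) = 7 + 7*W (j(W) = (1 + W)*7 = 7 + 7*W)
(-4042444 + 4368299)*(j(904) + R(O(-33, -36))) = (-4042444 + 4368299)*((7 + 7*904) + 6) = 325855*((7 + 6328) + 6) = 325855*(6335 + 6) = 325855*6341 = 2066246555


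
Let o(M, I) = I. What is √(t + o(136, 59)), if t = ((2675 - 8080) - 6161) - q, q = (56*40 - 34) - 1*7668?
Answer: I*√6045 ≈ 77.75*I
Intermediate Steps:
q = -5462 (q = (2240 - 34) - 7668 = 2206 - 7668 = -5462)
t = -6104 (t = ((2675 - 8080) - 6161) - 1*(-5462) = (-5405 - 6161) + 5462 = -11566 + 5462 = -6104)
√(t + o(136, 59)) = √(-6104 + 59) = √(-6045) = I*√6045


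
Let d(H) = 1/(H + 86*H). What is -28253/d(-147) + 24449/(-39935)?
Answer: 14429618360446/39935 ≈ 3.6133e+8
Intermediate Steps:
d(H) = 1/(87*H)
-28253/d(-147) + 24449/(-39935) = -28253/((1/87)/(-147)) + 24449/(-39935) = -28253/((1/87)*(-1/147)) + 24449*(-1/39935) = -28253/(-1/12789) - 24449/39935 = -28253*(-12789) - 24449/39935 = 361327617 - 24449/39935 = 14429618360446/39935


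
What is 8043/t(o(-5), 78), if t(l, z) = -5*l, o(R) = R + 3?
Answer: 8043/10 ≈ 804.30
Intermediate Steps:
o(R) = 3 + R
8043/t(o(-5), 78) = 8043/((-5*(3 - 5))) = 8043/((-5*(-2))) = 8043/10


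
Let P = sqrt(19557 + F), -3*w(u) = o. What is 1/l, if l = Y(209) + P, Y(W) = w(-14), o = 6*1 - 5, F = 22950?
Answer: 3/382562 + 27*sqrt(4723)/382562 ≈ 0.0048582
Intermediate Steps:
o = 1 (o = 6 - 5 = 1)
w(u) = -1/3 (w(u) = -1/3*1 = -1/3)
P = 3*sqrt(4723) (P = sqrt(19557 + 22950) = sqrt(42507) = 3*sqrt(4723) ≈ 206.17)
Y(W) = -1/3
l = -1/3 + 3*sqrt(4723) ≈ 205.84
1/l = 1/(-1/3 + 3*sqrt(4723))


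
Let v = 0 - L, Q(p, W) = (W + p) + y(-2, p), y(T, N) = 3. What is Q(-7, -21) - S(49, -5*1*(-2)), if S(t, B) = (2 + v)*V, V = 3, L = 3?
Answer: -22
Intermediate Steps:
Q(p, W) = 3 + W + p (Q(p, W) = (W + p) + 3 = 3 + W + p)
v = -3 (v = 0 - 1*3 = 0 - 3 = -3)
S(t, B) = -3 (S(t, B) = (2 - 3)*3 = -1*3 = -3)
Q(-7, -21) - S(49, -5*1*(-2)) = (3 - 21 - 7) - 1*(-3) = -25 + 3 = -22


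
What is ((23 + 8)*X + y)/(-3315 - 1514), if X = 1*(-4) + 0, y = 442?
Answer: -318/4829 ≈ -0.065852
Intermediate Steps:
X = -4 (X = -4 + 0 = -4)
((23 + 8)*X + y)/(-3315 - 1514) = ((23 + 8)*(-4) + 442)/(-3315 - 1514) = (31*(-4) + 442)/(-4829) = (-124 + 442)*(-1/4829) = 318*(-1/4829) = -318/4829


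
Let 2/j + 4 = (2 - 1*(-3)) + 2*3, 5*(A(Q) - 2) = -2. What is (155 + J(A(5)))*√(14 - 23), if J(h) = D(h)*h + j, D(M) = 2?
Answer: 16641*I/35 ≈ 475.46*I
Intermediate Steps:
A(Q) = 8/5 (A(Q) = 2 + (⅕)*(-2) = 2 - ⅖ = 8/5)
j = 2/7 (j = 2/(-4 + ((2 - 1*(-3)) + 2*3)) = 2/(-4 + ((2 + 3) + 6)) = 2/(-4 + (5 + 6)) = 2/(-4 + 11) = 2/7 ≈ 0.28571)
J(h) = 2/7 + 2*h (J(h) = 2*h + 2/7 = 2/7 + 2*h)
(155 + J(A(5)))*√(14 - 23) = (155 + (2/7 + 2*(8/5)))*√(14 - 23) = (155 + (2/7 + 16/5))*√(-9) = (155 + 122/35)*(3*I) = 5547*(3*I)/35 = 16641*I/35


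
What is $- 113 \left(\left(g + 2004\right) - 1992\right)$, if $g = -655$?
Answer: $72659$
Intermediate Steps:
$- 113 \left(\left(g + 2004\right) - 1992\right) = - 113 \left(\left(-655 + 2004\right) - 1992\right) = - 113 \left(1349 - 1992\right) = \left(-113\right) \left(-643\right) = 72659$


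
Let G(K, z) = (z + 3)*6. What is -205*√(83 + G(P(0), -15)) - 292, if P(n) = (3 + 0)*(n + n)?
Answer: -292 - 205*√11 ≈ -971.91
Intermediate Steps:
P(n) = 6*n (P(n) = 3*(2*n) = 6*n)
G(K, z) = 18 + 6*z (G(K, z) = (3 + z)*6 = 18 + 6*z)
-205*√(83 + G(P(0), -15)) - 292 = -205*√(83 + (18 + 6*(-15))) - 292 = -205*√(83 + (18 - 90)) - 292 = -205*√(83 - 72) - 292 = -205*√11 - 292 = -292 - 205*√11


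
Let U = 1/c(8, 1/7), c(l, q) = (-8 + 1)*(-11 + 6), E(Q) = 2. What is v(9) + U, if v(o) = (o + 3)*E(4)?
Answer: 841/35 ≈ 24.029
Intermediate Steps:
c(l, q) = 35 (c(l, q) = -7*(-5) = 35)
v(o) = 6 + 2*o (v(o) = (o + 3)*2 = (3 + o)*2 = 6 + 2*o)
U = 1/35 ≈ 0.028571
v(9) + U = (6 + 2*9) + 1/35 = (6 + 18) + 1/35 = 24 + 1/35 = 841/35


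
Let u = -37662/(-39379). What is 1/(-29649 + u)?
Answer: -39379/1167510309 ≈ -3.3729e-5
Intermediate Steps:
u = 37662/39379 (u = -37662*(-1/39379) = 37662/39379 ≈ 0.95640)
1/(-29649 + u) = 1/(-29649 + 37662/39379) = 1/(-1167510309/39379) = -39379/1167510309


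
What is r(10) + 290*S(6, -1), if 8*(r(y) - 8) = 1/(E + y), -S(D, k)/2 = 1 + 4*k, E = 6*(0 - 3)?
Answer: 111871/64 ≈ 1748.0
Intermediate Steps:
E = -18 (E = 6*(-3) = -18)
S(D, k) = -2 - 8*k (S(D, k) = -2*(1 + 4*k) = -2 - 8*k)
r(y) = 8 + 1/(8*(-18 + y))
r(10) + 290*S(6, -1) = (-1151 + 64*10)/(8*(-18 + 10)) + 290*(-2 - 8*(-1)) = (⅛)*(-1151 + 640)/(-8) + 290*(-2 + 8) = (⅛)*(-⅛)*(-511) + 290*6 = 511/64 + 1740 = 111871/64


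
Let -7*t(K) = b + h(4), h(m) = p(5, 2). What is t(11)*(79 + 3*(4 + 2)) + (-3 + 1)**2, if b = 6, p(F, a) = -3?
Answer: -263/7 ≈ -37.571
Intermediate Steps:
h(m) = -3
t(K) = -3/7 (t(K) = -(6 - 3)/7 = -1/7*3 = -3/7)
t(11)*(79 + 3*(4 + 2)) + (-3 + 1)**2 = -3*(79 + 3*(4 + 2))/7 + (-3 + 1)**2 = -3*(79 + 3*6)/7 + (-2)**2 = -3*(79 + 18)/7 + 4 = -3/7*97 + 4 = -291/7 + 4 = -263/7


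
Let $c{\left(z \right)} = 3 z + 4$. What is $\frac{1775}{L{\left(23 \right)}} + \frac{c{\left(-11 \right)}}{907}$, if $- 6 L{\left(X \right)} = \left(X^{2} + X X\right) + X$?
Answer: $- \frac{9690899}{980467} \approx -9.884$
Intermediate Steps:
$L{\left(X \right)} = - \frac{X^{2}}{3} - \frac{X}{6}$ ($L{\left(X \right)} = - \frac{\left(X^{2} + X X\right) + X}{6} = - \frac{\left(X^{2} + X^{2}\right) + X}{6} = - \frac{2 X^{2} + X}{6} = - \frac{X + 2 X^{2}}{6} = - \frac{X^{2}}{3} - \frac{X}{6}$)
$c{\left(z \right)} = 4 + 3 z$
$\frac{1775}{L{\left(23 \right)}} + \frac{c{\left(-11 \right)}}{907} = \frac{1775}{\left(- \frac{1}{6}\right) 23 \left(1 + 2 \cdot 23\right)} + \frac{4 + 3 \left(-11\right)}{907} = \frac{1775}{\left(- \frac{1}{6}\right) 23 \left(1 + 46\right)} + \left(4 - 33\right) \frac{1}{907} = \frac{1775}{\left(- \frac{1}{6}\right) 23 \cdot 47} - \frac{29}{907} = \frac{1775}{- \frac{1081}{6}} - \frac{29}{907} = 1775 \left(- \frac{6}{1081}\right) - \frac{29}{907} = - \frac{10650}{1081} - \frac{29}{907} = - \frac{9690899}{980467}$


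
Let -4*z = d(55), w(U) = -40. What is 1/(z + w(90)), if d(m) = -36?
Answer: -1/31 ≈ -0.032258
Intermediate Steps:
z = 9 (z = -¼*(-36) = 9)
1/(z + w(90)) = 1/(9 - 40) = 1/(-31) = -1/31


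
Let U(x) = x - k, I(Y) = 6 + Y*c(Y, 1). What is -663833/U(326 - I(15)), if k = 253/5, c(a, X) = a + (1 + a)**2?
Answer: 3319165/18978 ≈ 174.90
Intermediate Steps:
k = 253/5 (k = 253*(1/5) = 253/5 ≈ 50.600)
I(Y) = 6 + Y*(Y + (1 + Y)**2)
U(x) = -253/5 + x (U(x) = x - 1*253/5 = x - 253/5 = -253/5 + x)
-663833/U(326 - I(15)) = -663833/(-253/5 + (326 - (6 + 15*(15 + (1 + 15)**2)))) = -663833/(-253/5 + (326 - (6 + 15*(15 + 16**2)))) = -663833/(-253/5 + (326 - (6 + 15*(15 + 256)))) = -663833/(-253/5 + (326 - (6 + 15*271))) = -663833/(-253/5 + (326 - (6 + 4065))) = -663833/(-253/5 + (326 - 1*4071)) = -663833/(-253/5 + (326 - 4071)) = -663833/(-253/5 - 3745) = -663833/(-18978/5) = -663833*(-5/18978) = 3319165/18978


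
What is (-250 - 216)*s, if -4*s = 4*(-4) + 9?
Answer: -1631/2 ≈ -815.50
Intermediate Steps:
s = 7/4 (s = -(4*(-4) + 9)/4 = -(-16 + 9)/4 = -1/4*(-7) = 7/4 ≈ 1.7500)
(-250 - 216)*s = (-250 - 216)*(7/4) = -466*7/4 = -1631/2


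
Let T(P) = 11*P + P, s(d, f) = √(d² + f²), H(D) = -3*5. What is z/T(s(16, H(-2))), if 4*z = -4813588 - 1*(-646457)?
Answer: -4167131*√481/23088 ≈ -3958.4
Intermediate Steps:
H(D) = -15
z = -4167131/4 (z = (-4813588 - 1*(-646457))/4 = (-4813588 + 646457)/4 = (¼)*(-4167131) = -4167131/4 ≈ -1.0418e+6)
T(P) = 12*P
z/T(s(16, H(-2))) = -4167131*1/(12*√(16² + (-15)²))/4 = -4167131*1/(12*√(256 + 225))/4 = -4167131*√481/5772/4 = -4167131*√481/23088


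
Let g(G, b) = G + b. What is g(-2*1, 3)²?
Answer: 1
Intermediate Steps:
g(-2*1, 3)² = (-2*1 + 3)² = (-2 + 3)² = 1² = 1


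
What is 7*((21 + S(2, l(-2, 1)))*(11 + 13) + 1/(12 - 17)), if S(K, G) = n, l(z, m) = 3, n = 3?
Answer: 20153/5 ≈ 4030.6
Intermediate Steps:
S(K, G) = 3
7*((21 + S(2, l(-2, 1)))*(11 + 13) + 1/(12 - 17)) = 7*((21 + 3)*(11 + 13) + 1/(12 - 17)) = 7*(24*24 + 1/(-5)) = 7*(576 - 1/5) = 7*(2879/5) = 20153/5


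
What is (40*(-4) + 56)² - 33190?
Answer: -22374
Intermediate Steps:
(40*(-4) + 56)² - 33190 = (-160 + 56)² - 33190 = (-104)² - 33190 = 10816 - 33190 = -22374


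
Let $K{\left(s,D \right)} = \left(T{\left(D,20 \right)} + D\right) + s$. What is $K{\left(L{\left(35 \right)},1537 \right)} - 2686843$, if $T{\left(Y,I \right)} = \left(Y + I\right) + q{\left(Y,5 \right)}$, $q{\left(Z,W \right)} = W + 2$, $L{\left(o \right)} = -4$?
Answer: $-2683746$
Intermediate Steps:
$q{\left(Z,W \right)} = 2 + W$
$T{\left(Y,I \right)} = 7 + I + Y$ ($T{\left(Y,I \right)} = \left(Y + I\right) + \left(2 + 5\right) = \left(I + Y\right) + 7 = 7 + I + Y$)
$K{\left(s,D \right)} = 27 + s + 2 D$ ($K{\left(s,D \right)} = \left(\left(7 + 20 + D\right) + D\right) + s = \left(\left(27 + D\right) + D\right) + s = \left(27 + 2 D\right) + s = 27 + s + 2 D$)
$K{\left(L{\left(35 \right)},1537 \right)} - 2686843 = \left(27 - 4 + 2 \cdot 1537\right) - 2686843 = \left(27 - 4 + 3074\right) - 2686843 = 3097 - 2686843 = -2683746$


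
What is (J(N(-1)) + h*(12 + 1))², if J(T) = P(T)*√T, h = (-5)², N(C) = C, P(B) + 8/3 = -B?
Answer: 950600/9 - 3250*I/3 ≈ 1.0562e+5 - 1083.3*I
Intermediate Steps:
P(B) = -8/3 - B
h = 25
J(T) = √T*(-8/3 - T) (J(T) = (-8/3 - T)*√T = √T*(-8/3 - T))
(J(N(-1)) + h*(12 + 1))² = (√(-1)*(-8/3 - 1*(-1)) + 25*(12 + 1))² = (I*(-8/3 + 1) + 25*13)² = (I*(-5/3) + 325)² = (-5*I/3 + 325)² = (325 - 5*I/3)²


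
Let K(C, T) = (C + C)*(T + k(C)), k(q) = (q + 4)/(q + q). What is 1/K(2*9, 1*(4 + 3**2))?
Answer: 1/490 ≈ 0.0020408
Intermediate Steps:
k(q) = (4 + q)/(2*q) (k(q) = (4 + q)/((2*q)) = (4 + q)*(1/(2*q)) = (4 + q)/(2*q))
K(C, T) = 2*C*(T + (4 + C)/(2*C)) (K(C, T) = (C + C)*(T + (4 + C)/(2*C)) = (2*C)*(T + (4 + C)/(2*C)) = 2*C*(T + (4 + C)/(2*C)))
1/K(2*9, 1*(4 + 3**2)) = 1/(4 + 2*9 + 2*(2*9)*(1*(4 + 3**2))) = 1/(4 + 18 + 2*18*(1*(4 + 9))) = 1/(4 + 18 + 2*18*(1*13)) = 1/(4 + 18 + 2*18*13) = 1/(4 + 18 + 468) = 1/490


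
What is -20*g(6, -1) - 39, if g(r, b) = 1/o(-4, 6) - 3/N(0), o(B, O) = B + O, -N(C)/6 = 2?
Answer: -54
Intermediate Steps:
N(C) = -12 (N(C) = -6*2 = -12)
g(r, b) = ¾ (g(r, b) = 1/(-4 + 6) - 3/(-12) = 1/2 - 3*(-1/12) = 1*(½) + ¼ = ½ + ¼ = ¾)
-20*g(6, -1) - 39 = -20*¾ - 39 = -15 - 39 = -54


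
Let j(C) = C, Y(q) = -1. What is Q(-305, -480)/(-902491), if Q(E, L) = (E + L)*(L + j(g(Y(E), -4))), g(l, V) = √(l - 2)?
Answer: -376800/902491 + 785*I*√3/902491 ≈ -0.41751 + 0.0015066*I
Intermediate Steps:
g(l, V) = √(-2 + l)
Q(E, L) = (E + L)*(L + I*√3) (Q(E, L) = (E + L)*(L + √(-2 - 1)) = (E + L)*(L + √(-3)) = (E + L)*(L + I*√3))
Q(-305, -480)/(-902491) = ((-480)² - 305*(-480) + I*(-305)*√3 + I*(-480)*√3)/(-902491) = (230400 + 146400 - 305*I*√3 - 480*I*√3)*(-1/902491) = (376800 - 785*I*√3)*(-1/902491) = -376800/902491 + 785*I*√3/902491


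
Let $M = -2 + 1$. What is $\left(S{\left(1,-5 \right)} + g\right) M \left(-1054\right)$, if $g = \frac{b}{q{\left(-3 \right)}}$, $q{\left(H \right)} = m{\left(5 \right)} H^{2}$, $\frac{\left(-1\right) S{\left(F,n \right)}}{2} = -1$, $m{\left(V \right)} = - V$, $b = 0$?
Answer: $2108$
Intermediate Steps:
$S{\left(F,n \right)} = 2$ ($S{\left(F,n \right)} = \left(-2\right) \left(-1\right) = 2$)
$M = -1$
$q{\left(H \right)} = - 5 H^{2}$ ($q{\left(H \right)} = \left(-1\right) 5 H^{2} = - 5 H^{2}$)
$g = 0$ ($g = \frac{0}{\left(-5\right) \left(-3\right)^{2}} = \frac{0}{\left(-5\right) 9} = \frac{0}{-45} = 0 \left(- \frac{1}{45}\right) = 0$)
$\left(S{\left(1,-5 \right)} + g\right) M \left(-1054\right) = \left(2 + 0\right) \left(-1\right) \left(-1054\right) = 2 \left(-1\right) \left(-1054\right) = \left(-2\right) \left(-1054\right) = 2108$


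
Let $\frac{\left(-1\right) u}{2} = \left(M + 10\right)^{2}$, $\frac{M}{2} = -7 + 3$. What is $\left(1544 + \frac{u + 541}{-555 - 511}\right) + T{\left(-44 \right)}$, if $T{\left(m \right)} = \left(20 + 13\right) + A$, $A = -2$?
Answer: $\frac{3149}{2} \approx 1574.5$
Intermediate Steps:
$M = -8$ ($M = 2 \left(-7 + 3\right) = 2 \left(-4\right) = -8$)
$u = -8$ ($u = - 2 \left(-8 + 10\right)^{2} = - 2 \cdot 2^{2} = \left(-2\right) 4 = -8$)
$T{\left(m \right)} = 31$ ($T{\left(m \right)} = \left(20 + 13\right) - 2 = 33 - 2 = 31$)
$\left(1544 + \frac{u + 541}{-555 - 511}\right) + T{\left(-44 \right)} = \left(1544 + \frac{-8 + 541}{-555 - 511}\right) + 31 = \left(1544 + \frac{533}{-1066}\right) + 31 = \left(1544 + 533 \left(- \frac{1}{1066}\right)\right) + 31 = \left(1544 - \frac{1}{2}\right) + 31 = \frac{3087}{2} + 31 = \frac{3149}{2}$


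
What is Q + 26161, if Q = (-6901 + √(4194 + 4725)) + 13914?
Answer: 33174 + 3*√991 ≈ 33268.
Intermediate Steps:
Q = 7013 + 3*√991 (Q = (-6901 + √8919) + 13914 = (-6901 + 3*√991) + 13914 = 7013 + 3*√991 ≈ 7107.4)
Q + 26161 = (7013 + 3*√991) + 26161 = 33174 + 3*√991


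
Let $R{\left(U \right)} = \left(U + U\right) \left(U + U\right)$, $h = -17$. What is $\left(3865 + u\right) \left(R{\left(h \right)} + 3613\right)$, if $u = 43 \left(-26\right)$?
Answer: $13100443$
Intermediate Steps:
$R{\left(U \right)} = 4 U^{2}$ ($R{\left(U \right)} = 2 U 2 U = 4 U^{2}$)
$u = -1118$
$\left(3865 + u\right) \left(R{\left(h \right)} + 3613\right) = \left(3865 - 1118\right) \left(4 \left(-17\right)^{2} + 3613\right) = 2747 \left(4 \cdot 289 + 3613\right) = 2747 \left(1156 + 3613\right) = 2747 \cdot 4769 = 13100443$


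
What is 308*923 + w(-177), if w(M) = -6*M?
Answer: 285346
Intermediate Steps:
308*923 + w(-177) = 308*923 - 6*(-177) = 284284 + 1062 = 285346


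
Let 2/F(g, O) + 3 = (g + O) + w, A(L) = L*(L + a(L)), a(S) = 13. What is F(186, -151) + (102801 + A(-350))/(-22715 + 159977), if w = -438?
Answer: 44675191/27864186 ≈ 1.6033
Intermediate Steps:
A(L) = L*(13 + L) (A(L) = L*(L + 13) = L*(13 + L))
F(g, O) = 2/(-441 + O + g) (F(g, O) = 2/(-3 + ((g + O) - 438)) = 2/(-3 + ((O + g) - 438)) = 2/(-3 + (-438 + O + g)) = 2/(-441 + O + g))
F(186, -151) + (102801 + A(-350))/(-22715 + 159977) = 2/(-441 - 151 + 186) + (102801 - 350*(13 - 350))/(-22715 + 159977) = 2/(-406) + (102801 - 350*(-337))/137262 = 2*(-1/406) + (102801 + 117950)*(1/137262) = -1/203 + 220751*(1/137262) = -1/203 + 220751/137262 = 44675191/27864186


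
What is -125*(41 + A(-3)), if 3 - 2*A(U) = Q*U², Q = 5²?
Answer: 8750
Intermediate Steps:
Q = 25
A(U) = 3/2 - 25*U²/2
-125*(41 + A(-3)) = -125*(41 + (3/2 - 25/2*(-3)²)) = -125*(41 + (3/2 - 25/2*9)) = -125*(41 + (3/2 - 225/2)) = -125*(41 - 111) = -125*(-70) = 8750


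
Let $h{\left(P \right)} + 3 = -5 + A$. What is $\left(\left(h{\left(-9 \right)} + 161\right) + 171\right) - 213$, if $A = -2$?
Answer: $109$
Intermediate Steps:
$h{\left(P \right)} = -10$ ($h{\left(P \right)} = -3 - 7 = -10$)
$\left(\left(h{\left(-9 \right)} + 161\right) + 171\right) - 213 = \left(\left(-10 + 161\right) + 171\right) - 213 = \left(151 + 171\right) - 213 = 322 - 213 = 109$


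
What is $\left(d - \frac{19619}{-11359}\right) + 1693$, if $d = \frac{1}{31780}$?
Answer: $\frac{611777914039}{360989020} \approx 1694.7$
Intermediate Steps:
$d = \frac{1}{31780} \approx 3.1466 \cdot 10^{-5}$
$\left(d - \frac{19619}{-11359}\right) + 1693 = \left(\frac{1}{31780} - \frac{19619}{-11359}\right) + 1693 = \left(\frac{1}{31780} - - \frac{19619}{11359}\right) + 1693 = \left(\frac{1}{31780} + \frac{19619}{11359}\right) + 1693 = \frac{623503179}{360989020} + 1693 = \frac{611777914039}{360989020}$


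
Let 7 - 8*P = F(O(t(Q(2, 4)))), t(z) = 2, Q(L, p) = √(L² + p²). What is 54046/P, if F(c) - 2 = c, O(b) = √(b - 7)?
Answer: 216184/3 + 216184*I*√5/15 ≈ 72061.0 + 32227.0*I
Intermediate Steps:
O(b) = √(-7 + b)
F(c) = 2 + c
P = 5/8 - I*√5/8 (P = 7/8 - (2 + √(-7 + 2))/8 = 7/8 - (2 + √(-5))/8 = 7/8 - (2 + I*√5)/8 = 7/8 + (-¼ - I*√5/8) = 5/8 - I*√5/8 ≈ 0.625 - 0.27951*I)
54046/P = 54046/(5/8 - I*√5/8)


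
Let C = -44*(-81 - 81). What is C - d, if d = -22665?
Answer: 29793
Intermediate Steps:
C = 7128 (C = -44*(-162) = 7128)
C - d = 7128 - 1*(-22665) = 7128 + 22665 = 29793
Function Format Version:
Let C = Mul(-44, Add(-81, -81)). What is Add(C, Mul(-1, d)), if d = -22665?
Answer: 29793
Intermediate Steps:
C = 7128 (C = Mul(-44, -162) = 7128)
Add(C, Mul(-1, d)) = Add(7128, Mul(-1, -22665)) = Add(7128, 22665) = 29793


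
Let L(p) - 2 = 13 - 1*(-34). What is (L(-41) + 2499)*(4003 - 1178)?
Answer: 7198100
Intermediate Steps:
L(p) = 49 (L(p) = 2 + (13 - 1*(-34)) = 2 + (13 + 34) = 2 + 47 = 49)
(L(-41) + 2499)*(4003 - 1178) = (49 + 2499)*(4003 - 1178) = 2548*2825 = 7198100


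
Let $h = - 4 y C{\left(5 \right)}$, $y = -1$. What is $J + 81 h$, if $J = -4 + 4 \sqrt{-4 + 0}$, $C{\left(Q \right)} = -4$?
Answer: $-1300 + 8 i \approx -1300.0 + 8.0 i$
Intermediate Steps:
$J = -4 + 8 i$ ($J = -4 + 4 \sqrt{-4} = -4 + 4 \cdot 2 i = -4 + 8 i \approx -4.0 + 8.0 i$)
$h = -16$ ($h = \left(-4\right) \left(-1\right) \left(-4\right) = 4 \left(-4\right) = -16$)
$J + 81 h = \left(-4 + 8 i\right) + 81 \left(-16\right) = \left(-4 + 8 i\right) - 1296 = -1300 + 8 i$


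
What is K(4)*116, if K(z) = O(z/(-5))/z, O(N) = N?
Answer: -116/5 ≈ -23.200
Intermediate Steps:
K(z) = -⅕ (K(z) = (z/(-5))/z = (z*(-⅕))/z = (-z/5)/z = -⅕)
K(4)*116 = -⅕*116 = -116/5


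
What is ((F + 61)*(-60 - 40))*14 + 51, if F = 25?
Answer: -120349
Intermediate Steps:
((F + 61)*(-60 - 40))*14 + 51 = ((25 + 61)*(-60 - 40))*14 + 51 = (86*(-100))*14 + 51 = -8600*14 + 51 = -120400 + 51 = -120349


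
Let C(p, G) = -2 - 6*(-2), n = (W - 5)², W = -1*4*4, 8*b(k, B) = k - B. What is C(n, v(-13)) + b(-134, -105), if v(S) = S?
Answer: 51/8 ≈ 6.3750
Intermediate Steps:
b(k, B) = -B/8 + k/8 (b(k, B) = (k - B)/8 = -B/8 + k/8)
W = -16 (W = -4*4 = -16)
n = 441 (n = (-16 - 5)² = (-21)² = 441)
C(p, G) = 10 (C(p, G) = -2 + 12 = 10)
C(n, v(-13)) + b(-134, -105) = 10 + (-⅛*(-105) + (⅛)*(-134)) = 10 + (105/8 - 67/4) = 10 - 29/8 = 51/8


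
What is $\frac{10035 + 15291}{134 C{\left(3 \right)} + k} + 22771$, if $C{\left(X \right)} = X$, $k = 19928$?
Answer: $\frac{231479878}{10165} \approx 22772.0$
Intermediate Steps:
$\frac{10035 + 15291}{134 C{\left(3 \right)} + k} + 22771 = \frac{10035 + 15291}{134 \cdot 3 + 19928} + 22771 = \frac{25326}{402 + 19928} + 22771 = \frac{25326}{20330} + 22771 = 25326 \cdot \frac{1}{20330} + 22771 = \frac{12663}{10165} + 22771 = \frac{231479878}{10165}$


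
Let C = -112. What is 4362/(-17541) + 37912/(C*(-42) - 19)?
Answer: 214859474/27393195 ≈ 7.8435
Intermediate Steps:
4362/(-17541) + 37912/(C*(-42) - 19) = 4362/(-17541) + 37912/(-112*(-42) - 19) = 4362*(-1/17541) + 37912/(4704 - 19) = -1454/5847 + 37912/4685 = 214859474/27393195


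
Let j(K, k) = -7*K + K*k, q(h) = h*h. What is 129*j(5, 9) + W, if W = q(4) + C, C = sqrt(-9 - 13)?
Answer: 1306 + I*sqrt(22) ≈ 1306.0 + 4.6904*I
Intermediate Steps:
q(h) = h**2
C = I*sqrt(22) (C = sqrt(-22) = I*sqrt(22) ≈ 4.6904*I)
W = 16 + I*sqrt(22) (W = 4**2 + I*sqrt(22) = 16 + I*sqrt(22) ≈ 16.0 + 4.6904*I)
129*j(5, 9) + W = 129*(5*(-7 + 9)) + (16 + I*sqrt(22)) = 129*(5*2) + (16 + I*sqrt(22)) = 129*10 + (16 + I*sqrt(22)) = 1290 + (16 + I*sqrt(22)) = 1306 + I*sqrt(22)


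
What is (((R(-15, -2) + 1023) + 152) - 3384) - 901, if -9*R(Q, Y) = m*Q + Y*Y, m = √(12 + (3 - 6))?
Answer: -27949/9 ≈ -3105.4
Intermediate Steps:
m = 3 (m = √(12 - 3) = √9 = 3)
R(Q, Y) = -Q/3 - Y²/9 (R(Q, Y) = -(3*Q + Y*Y)/9 = -(3*Q + Y²)/9 = -(Y² + 3*Q)/9 = -Q/3 - Y²/9)
(((R(-15, -2) + 1023) + 152) - 3384) - 901 = ((((-⅓*(-15) - ⅑*(-2)²) + 1023) + 152) - 3384) - 901 = ((((5 - ⅑*4) + 1023) + 152) - 3384) - 901 = ((((5 - 4/9) + 1023) + 152) - 3384) - 901 = (((41/9 + 1023) + 152) - 3384) - 901 = ((9248/9 + 152) - 3384) - 901 = (10616/9 - 3384) - 901 = -19840/9 - 901 = -27949/9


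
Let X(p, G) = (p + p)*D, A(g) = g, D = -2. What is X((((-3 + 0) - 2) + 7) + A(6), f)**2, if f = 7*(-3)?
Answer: 1024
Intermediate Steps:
f = -21
X(p, G) = -4*p (X(p, G) = (p + p)*(-2) = (2*p)*(-2) = -4*p)
X((((-3 + 0) - 2) + 7) + A(6), f)**2 = (-4*((((-3 + 0) - 2) + 7) + 6))**2 = (-4*(((-3 - 2) + 7) + 6))**2 = (-4*((-5 + 7) + 6))**2 = (-4*(2 + 6))**2 = (-4*8)**2 = (-32)**2 = 1024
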